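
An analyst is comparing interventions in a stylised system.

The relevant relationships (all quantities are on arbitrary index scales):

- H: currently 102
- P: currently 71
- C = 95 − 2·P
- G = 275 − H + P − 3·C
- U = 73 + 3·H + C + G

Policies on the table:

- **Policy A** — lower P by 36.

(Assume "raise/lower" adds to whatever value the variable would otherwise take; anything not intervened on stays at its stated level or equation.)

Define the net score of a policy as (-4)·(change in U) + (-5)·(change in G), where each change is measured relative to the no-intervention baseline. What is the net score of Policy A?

Baseline:
  H = 102
  P = 71
  C = 95 − 2·71 = -47
  G = 275 − 102 + 71 − 3·(-47) = 385
  U = 73 + 3·102 + (-47) + 385 = 717
Policy A (P − 36):
  H = 102
  P = 71 − 36 = 35
  C = 95 − 2·35 = 25
  G = 275 − 102 + 35 − 3·25 = 133
  U = 73 + 3·102 + 25 + 133 = 537
ΔU = 537 − 717 = -180; ΔG = 133 − 385 = -252
Score = (-4)·(-180) + (-5)·(-252) = 1980

1980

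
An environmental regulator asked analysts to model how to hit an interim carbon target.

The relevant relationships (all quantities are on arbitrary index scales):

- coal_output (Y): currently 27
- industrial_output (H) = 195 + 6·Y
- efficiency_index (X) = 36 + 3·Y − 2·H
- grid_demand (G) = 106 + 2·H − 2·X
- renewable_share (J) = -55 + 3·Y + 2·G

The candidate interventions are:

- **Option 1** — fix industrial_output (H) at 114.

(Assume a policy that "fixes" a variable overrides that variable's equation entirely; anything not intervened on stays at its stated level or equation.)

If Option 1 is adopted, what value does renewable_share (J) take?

Option 1 (H := 114):
  Y = 27
  H = 114
  X = 36 + 3·27 − 2·114 = -111
  G = 106 + 2·114 − 2·(-111) = 556
  J = -55 + 3·27 + 2·556 = 1138

1138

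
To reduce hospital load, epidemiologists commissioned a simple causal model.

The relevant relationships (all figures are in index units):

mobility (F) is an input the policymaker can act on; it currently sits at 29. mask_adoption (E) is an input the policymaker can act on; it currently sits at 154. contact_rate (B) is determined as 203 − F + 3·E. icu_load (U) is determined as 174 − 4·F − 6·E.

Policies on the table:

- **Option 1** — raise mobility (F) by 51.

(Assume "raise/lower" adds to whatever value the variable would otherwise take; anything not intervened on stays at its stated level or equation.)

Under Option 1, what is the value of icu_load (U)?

Option 1 (F + 51):
  F = 29 + 51 = 80
  E = 154
  U = 174 − 4·80 − 6·154 = -1070

-1070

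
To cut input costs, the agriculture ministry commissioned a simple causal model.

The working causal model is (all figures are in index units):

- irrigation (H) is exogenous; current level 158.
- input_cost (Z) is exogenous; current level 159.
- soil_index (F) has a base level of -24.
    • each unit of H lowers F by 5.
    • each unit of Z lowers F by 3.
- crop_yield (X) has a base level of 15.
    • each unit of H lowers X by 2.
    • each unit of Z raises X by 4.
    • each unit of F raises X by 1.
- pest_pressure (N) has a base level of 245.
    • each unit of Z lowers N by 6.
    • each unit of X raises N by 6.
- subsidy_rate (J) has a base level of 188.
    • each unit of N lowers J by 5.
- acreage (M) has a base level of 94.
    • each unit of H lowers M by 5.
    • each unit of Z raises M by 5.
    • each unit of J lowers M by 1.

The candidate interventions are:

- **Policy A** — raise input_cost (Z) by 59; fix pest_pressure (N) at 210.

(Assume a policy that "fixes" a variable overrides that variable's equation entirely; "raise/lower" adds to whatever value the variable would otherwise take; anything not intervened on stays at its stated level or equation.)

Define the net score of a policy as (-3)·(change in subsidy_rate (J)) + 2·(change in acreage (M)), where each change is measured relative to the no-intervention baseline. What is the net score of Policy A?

Baseline:
  H = 158
  Z = 159
  F = -24 − 5·158 − 3·159 = -1291
  X = 15 − 2·158 + 4·159 + (-1291) = -956
  N = 245 − 6·159 + 6·(-956) = -6445
  J = 188 − 5·(-6445) = 32413
  M = 94 − 5·158 + 5·159 − 32413 = -32314
Policy A (Z + 59, N := 210):
  H = 158
  Z = 159 + 59 = 218
  F = -24 − 5·158 − 3·218 = -1468
  X = 15 − 2·158 + 4·218 + (-1468) = -897
  N = 210
  J = 188 − 5·210 = -862
  M = 94 − 5·158 + 5·218 − (-862) = 1256
ΔJ = -862 − 32413 = -33275; ΔM = 1256 − (-32314) = 33570
Score = (-3)·(-33275) + 2·33570 = 166965

166965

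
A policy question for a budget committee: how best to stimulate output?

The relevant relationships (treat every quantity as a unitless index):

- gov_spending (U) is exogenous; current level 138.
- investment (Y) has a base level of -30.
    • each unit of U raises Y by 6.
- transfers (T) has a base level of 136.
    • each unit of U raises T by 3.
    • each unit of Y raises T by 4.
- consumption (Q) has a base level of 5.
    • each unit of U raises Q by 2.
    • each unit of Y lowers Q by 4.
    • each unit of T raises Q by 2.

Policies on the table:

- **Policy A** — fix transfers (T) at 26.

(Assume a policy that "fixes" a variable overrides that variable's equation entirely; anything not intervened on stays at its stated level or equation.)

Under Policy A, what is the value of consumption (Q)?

Policy A (T := 26):
  U = 138
  Y = -30 + 6·138 = 798
  T = 26
  Q = 5 + 2·138 − 4·798 + 2·26 = -2859

-2859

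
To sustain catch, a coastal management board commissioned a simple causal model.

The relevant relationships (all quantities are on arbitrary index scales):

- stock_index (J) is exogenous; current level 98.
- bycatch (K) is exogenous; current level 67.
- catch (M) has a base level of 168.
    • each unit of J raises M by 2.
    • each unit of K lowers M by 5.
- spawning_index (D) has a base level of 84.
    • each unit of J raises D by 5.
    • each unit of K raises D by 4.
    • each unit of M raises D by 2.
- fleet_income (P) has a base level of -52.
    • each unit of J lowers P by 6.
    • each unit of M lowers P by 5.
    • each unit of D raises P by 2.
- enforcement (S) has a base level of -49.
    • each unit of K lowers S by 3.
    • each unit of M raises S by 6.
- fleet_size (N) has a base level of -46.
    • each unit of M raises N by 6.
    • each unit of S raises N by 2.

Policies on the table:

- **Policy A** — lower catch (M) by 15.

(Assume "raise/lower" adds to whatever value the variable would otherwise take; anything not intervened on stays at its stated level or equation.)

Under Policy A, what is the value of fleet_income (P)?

Policy A (M − 15):
  J = 98
  K = 67
  M = 168 + 2·98 − 5·67 (−15 from intervention) = 14
  D = 84 + 5·98 + 4·67 + 2·14 = 870
  P = -52 − 6·98 − 5·14 + 2·870 = 1030

1030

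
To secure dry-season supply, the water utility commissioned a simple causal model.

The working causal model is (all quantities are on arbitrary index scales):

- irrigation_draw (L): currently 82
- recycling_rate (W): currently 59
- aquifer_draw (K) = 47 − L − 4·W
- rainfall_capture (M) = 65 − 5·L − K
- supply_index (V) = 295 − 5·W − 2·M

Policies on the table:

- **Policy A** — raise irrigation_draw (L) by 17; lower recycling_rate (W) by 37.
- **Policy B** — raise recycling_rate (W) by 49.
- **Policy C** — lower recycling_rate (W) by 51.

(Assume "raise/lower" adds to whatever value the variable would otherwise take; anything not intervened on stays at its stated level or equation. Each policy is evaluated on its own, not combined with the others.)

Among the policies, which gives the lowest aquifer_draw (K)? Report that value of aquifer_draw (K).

-467

Policy A (L + 17, W − 37):
  L = 82 + 17 = 99
  W = 59 − 37 = 22
  K = 47 − 99 − 4·22 = -140
Policy B (W + 49):
  L = 82
  W = 59 + 49 = 108
  K = 47 − 82 − 4·108 = -467
Policy C (W − 51):
  L = 82
  W = 59 − 51 = 8
  K = 47 − 82 − 4·8 = -67
Comparing — Policy A: K=-140, Policy B: K=-467, Policy C: K=-67. Lowest is -467 (Policy B).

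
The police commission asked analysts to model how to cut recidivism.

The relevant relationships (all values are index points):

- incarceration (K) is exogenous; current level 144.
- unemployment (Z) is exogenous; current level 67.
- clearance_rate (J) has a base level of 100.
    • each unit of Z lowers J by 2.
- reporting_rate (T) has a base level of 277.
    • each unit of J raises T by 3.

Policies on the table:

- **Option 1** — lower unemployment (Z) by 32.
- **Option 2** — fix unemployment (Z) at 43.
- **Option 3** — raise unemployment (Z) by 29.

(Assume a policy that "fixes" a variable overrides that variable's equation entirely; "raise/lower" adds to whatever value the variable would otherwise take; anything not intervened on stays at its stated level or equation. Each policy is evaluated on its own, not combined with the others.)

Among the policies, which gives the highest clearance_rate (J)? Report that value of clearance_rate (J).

30

Option 1 (Z − 32):
  Z = 67 − 32 = 35
  J = 100 − 2·35 = 30
Option 2 (Z := 43):
  Z = 43
  J = 100 − 2·43 = 14
Option 3 (Z + 29):
  Z = 67 + 29 = 96
  J = 100 − 2·96 = -92
Comparing — Option 1: J=30, Option 2: J=14, Option 3: J=-92. Highest is 30 (Option 1).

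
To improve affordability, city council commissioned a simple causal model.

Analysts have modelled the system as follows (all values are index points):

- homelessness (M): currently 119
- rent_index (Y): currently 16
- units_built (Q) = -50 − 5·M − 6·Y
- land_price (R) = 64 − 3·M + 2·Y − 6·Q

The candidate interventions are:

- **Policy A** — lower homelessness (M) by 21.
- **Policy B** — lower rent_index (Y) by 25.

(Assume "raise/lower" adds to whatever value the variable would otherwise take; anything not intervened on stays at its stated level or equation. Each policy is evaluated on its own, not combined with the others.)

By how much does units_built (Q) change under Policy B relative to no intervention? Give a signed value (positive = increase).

150

Baseline:
  M = 119
  Y = 16
  Q = -50 − 5·119 − 6·16 = -741
Policy B (Y − 25):
  M = 119
  Y = 16 − 25 = -9
  Q = -50 − 5·119 − 6·(-9) = -591
Change in Q: -591 − (-741) = 150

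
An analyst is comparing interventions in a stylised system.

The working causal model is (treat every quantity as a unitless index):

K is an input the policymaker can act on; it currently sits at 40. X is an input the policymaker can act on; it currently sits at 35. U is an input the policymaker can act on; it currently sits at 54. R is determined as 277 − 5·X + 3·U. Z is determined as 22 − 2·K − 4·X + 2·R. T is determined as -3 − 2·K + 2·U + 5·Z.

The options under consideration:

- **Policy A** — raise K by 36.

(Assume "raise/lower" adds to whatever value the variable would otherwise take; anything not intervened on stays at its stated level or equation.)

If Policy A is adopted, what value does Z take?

258

Policy A (K + 36):
  K = 40 + 36 = 76
  X = 35
  U = 54
  R = 277 − 5·35 + 3·54 = 264
  Z = 22 − 2·76 − 4·35 + 2·264 = 258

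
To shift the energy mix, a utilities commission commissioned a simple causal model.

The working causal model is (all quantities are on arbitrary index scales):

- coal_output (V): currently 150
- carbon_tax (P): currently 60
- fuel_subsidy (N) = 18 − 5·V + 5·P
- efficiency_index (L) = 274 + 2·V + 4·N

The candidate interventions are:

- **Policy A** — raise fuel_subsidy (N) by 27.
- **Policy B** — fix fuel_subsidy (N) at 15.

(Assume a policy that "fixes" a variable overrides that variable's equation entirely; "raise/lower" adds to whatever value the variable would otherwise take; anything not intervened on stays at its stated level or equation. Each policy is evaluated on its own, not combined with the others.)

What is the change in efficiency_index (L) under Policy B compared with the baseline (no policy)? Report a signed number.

1788

Baseline:
  V = 150
  P = 60
  N = 18 − 5·150 + 5·60 = -432
  L = 274 + 2·150 + 4·(-432) = -1154
Policy B (N := 15):
  V = 150
  P = 60
  N = 15
  L = 274 + 2·150 + 4·15 = 634
Change in L: 634 − (-1154) = 1788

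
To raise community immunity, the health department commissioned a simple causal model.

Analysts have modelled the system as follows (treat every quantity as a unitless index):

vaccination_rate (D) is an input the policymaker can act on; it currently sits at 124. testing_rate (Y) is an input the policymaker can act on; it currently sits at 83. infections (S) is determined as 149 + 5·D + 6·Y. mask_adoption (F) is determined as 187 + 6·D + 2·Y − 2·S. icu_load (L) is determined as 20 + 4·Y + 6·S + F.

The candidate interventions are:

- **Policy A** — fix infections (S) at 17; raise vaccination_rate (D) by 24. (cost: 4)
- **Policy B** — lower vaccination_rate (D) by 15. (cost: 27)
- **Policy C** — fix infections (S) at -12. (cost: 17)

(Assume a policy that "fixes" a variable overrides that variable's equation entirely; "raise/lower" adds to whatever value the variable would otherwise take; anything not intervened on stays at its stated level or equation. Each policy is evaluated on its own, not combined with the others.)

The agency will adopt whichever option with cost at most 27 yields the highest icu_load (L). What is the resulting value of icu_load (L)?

Policy A (S := 17, D + 24):
  D = 124 + 24 = 148
  Y = 83
  S = 17
  F = 187 + 6·148 + 2·83 − 2·17 = 1207
  L = 20 + 4·83 + 6·17 + 1207 = 1661
Policy B (D − 15):
  D = 124 − 15 = 109
  Y = 83
  S = 149 + 5·109 + 6·83 = 1192
  F = 187 + 6·109 + 2·83 − 2·1192 = -1377
  L = 20 + 4·83 + 6·1192 + (-1377) = 6127
Policy C (S := -12):
  D = 124
  Y = 83
  S = -12
  F = 187 + 6·124 + 2·83 − 2·(-12) = 1121
  L = 20 + 4·83 + 6·(-12) + 1121 = 1401
Comparing — Policy A: L=1661, Policy B: L=6127, Policy C: L=1401. Highest is 6127 (Policy B).

6127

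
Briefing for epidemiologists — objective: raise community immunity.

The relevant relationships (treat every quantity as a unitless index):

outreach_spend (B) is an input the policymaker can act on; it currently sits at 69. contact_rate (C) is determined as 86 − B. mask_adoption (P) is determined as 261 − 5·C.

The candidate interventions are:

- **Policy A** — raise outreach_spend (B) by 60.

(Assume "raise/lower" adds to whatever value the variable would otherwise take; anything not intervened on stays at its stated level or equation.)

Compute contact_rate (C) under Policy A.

Policy A (B + 60):
  B = 69 + 60 = 129
  C = 86 − 129 = -43

-43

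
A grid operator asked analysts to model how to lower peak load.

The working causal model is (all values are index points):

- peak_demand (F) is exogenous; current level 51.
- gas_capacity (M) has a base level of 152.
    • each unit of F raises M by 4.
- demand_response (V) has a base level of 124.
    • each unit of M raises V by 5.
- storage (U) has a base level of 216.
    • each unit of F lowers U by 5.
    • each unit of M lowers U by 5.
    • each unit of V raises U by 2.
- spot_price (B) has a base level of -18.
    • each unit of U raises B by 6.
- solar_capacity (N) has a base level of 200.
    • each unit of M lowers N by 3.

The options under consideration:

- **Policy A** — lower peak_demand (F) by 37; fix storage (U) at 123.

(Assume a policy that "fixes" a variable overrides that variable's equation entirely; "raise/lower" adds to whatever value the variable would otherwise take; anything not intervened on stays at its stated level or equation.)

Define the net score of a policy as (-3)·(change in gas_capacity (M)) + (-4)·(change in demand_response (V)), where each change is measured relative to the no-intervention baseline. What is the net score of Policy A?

Baseline:
  F = 51
  M = 152 + 4·51 = 356
  V = 124 + 5·356 = 1904
Policy A (F − 37, U := 123):
  F = 51 − 37 = 14
  M = 152 + 4·14 = 208
  V = 124 + 5·208 = 1164
ΔM = 208 − 356 = -148; ΔV = 1164 − 1904 = -740
Score = (-3)·(-148) + (-4)·(-740) = 3404

3404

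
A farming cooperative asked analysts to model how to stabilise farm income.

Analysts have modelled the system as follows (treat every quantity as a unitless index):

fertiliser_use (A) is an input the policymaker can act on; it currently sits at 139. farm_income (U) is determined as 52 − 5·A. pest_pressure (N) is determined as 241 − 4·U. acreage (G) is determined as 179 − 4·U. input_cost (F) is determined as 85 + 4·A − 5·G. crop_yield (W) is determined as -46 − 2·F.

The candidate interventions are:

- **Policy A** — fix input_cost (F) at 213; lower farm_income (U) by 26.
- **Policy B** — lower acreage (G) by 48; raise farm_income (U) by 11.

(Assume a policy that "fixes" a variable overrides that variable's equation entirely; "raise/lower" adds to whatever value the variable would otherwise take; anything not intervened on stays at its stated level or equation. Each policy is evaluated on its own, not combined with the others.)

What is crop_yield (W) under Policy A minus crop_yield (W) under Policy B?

-25734

Policy A (F := 213, U − 26):
  A = 139
  U = 52 − 5·139 (−26 from intervention) = -669
  G = 179 − 4·(-669) = 2855
  F = 213
  W = -46 − 2·213 = -472
Policy B (G − 48, U + 11):
  A = 139
  U = 52 − 5·139 (+11 from intervention) = -632
  G = 179 − 4·(-632) (−48 from intervention) = 2659
  F = 85 + 4·139 − 5·2659 = -12654
  W = -46 − 2·(-12654) = 25262
W: -472 − 25262 = -25734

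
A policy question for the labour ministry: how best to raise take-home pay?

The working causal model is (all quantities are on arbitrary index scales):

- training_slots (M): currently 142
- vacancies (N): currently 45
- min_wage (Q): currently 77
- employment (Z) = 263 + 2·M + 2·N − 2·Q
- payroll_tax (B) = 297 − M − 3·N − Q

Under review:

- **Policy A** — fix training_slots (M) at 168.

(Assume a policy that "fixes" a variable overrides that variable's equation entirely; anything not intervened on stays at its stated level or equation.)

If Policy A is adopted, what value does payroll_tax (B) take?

-83

Policy A (M := 168):
  M = 168
  N = 45
  Q = 77
  B = 297 − 168 − 3·45 − 77 = -83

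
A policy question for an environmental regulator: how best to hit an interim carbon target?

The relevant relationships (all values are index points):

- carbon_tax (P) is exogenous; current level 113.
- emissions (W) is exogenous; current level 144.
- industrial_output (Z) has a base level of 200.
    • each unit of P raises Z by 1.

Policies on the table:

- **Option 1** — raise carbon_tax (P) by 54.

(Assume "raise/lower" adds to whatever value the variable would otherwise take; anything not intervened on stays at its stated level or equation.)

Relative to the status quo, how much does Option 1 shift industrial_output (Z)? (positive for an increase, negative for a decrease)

54

Baseline:
  P = 113
  Z = 200 + 113 = 313
Option 1 (P + 54):
  P = 113 + 54 = 167
  Z = 200 + 167 = 367
Change in Z: 367 − 313 = 54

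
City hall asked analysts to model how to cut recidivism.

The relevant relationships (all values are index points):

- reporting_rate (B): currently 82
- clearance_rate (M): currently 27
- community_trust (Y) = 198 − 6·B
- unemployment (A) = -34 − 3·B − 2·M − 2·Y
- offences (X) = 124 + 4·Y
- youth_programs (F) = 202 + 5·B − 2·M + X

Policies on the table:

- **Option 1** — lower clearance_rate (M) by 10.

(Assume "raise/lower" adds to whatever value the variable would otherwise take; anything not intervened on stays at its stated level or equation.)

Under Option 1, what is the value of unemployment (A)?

274

Option 1 (M − 10):
  B = 82
  M = 27 − 10 = 17
  Y = 198 − 6·82 = -294
  A = -34 − 3·82 − 2·17 − 2·(-294) = 274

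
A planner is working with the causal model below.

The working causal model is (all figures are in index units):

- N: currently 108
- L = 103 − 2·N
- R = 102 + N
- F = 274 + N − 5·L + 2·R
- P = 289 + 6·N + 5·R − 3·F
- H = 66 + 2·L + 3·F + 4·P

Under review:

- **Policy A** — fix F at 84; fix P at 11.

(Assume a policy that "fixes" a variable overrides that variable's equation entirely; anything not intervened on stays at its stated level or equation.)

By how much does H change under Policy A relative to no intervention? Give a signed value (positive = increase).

Baseline:
  N = 108
  L = 103 − 2·108 = -113
  R = 102 + 108 = 210
  F = 274 + 108 − 5·(-113) + 2·210 = 1367
  P = 289 + 6·108 + 5·210 − 3·1367 = -2114
  H = 66 + 2·(-113) + 3·1367 + 4·(-2114) = -4515
Policy A (F := 84, P := 11):
  N = 108
  L = 103 − 2·108 = -113
  R = 102 + 108 = 210
  F = 84
  P = 11
  H = 66 + 2·(-113) + 3·84 + 4·11 = 136
Change in H: 136 − (-4515) = 4651

4651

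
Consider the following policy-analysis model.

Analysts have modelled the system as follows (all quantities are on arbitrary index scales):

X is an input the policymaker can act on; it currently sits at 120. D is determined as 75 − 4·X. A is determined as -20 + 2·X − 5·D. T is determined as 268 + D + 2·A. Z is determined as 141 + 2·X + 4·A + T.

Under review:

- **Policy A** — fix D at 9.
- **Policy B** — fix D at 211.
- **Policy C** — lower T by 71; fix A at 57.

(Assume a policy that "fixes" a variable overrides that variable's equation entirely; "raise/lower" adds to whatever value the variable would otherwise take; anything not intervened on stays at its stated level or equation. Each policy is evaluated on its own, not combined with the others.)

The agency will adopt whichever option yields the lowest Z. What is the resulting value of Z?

-4150

Policy A (D := 9):
  X = 120
  D = 9
  A = -20 + 2·120 − 5·9 = 175
  T = 268 + 9 + 2·175 = 627
  Z = 141 + 2·120 + 4·175 + 627 = 1708
Policy B (D := 211):
  X = 120
  D = 211
  A = -20 + 2·120 − 5·211 = -835
  T = 268 + 211 + 2·(-835) = -1191
  Z = 141 + 2·120 + 4·(-835) + (-1191) = -4150
Policy C (T − 71, A := 57):
  X = 120
  D = 75 − 4·120 = -405
  A = 57
  T = 268 + (-405) + 2·57 (−71 from intervention) = -94
  Z = 141 + 2·120 + 4·57 + (-94) = 515
Comparing — Policy A: Z=1708, Policy B: Z=-4150, Policy C: Z=515. Lowest is -4150 (Policy B).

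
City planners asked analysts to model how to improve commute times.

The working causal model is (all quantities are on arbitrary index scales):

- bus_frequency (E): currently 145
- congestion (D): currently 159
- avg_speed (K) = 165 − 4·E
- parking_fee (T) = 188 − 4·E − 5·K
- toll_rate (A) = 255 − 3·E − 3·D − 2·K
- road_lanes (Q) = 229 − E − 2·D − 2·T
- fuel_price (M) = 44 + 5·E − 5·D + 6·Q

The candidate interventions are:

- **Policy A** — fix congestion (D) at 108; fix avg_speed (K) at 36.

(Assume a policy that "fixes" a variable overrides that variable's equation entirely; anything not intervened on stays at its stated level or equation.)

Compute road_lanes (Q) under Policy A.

Policy A (D := 108, K := 36):
  E = 145
  D = 108
  K = 36
  T = 188 − 4·145 − 5·36 = -572
  Q = 229 − 145 − 2·108 − 2·(-572) = 1012

1012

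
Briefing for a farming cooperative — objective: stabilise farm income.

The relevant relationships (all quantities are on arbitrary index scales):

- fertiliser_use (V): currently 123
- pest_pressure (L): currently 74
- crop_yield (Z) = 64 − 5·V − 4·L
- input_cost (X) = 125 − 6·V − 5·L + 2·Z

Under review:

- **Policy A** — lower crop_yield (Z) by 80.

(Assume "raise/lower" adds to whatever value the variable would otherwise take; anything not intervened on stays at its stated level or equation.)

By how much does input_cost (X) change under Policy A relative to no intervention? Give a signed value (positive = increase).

-160

Baseline:
  V = 123
  L = 74
  Z = 64 − 5·123 − 4·74 = -847
  X = 125 − 6·123 − 5·74 + 2·(-847) = -2677
Policy A (Z − 80):
  V = 123
  L = 74
  Z = 64 − 5·123 − 4·74 (−80 from intervention) = -927
  X = 125 − 6·123 − 5·74 + 2·(-927) = -2837
Change in X: -2837 − (-2677) = -160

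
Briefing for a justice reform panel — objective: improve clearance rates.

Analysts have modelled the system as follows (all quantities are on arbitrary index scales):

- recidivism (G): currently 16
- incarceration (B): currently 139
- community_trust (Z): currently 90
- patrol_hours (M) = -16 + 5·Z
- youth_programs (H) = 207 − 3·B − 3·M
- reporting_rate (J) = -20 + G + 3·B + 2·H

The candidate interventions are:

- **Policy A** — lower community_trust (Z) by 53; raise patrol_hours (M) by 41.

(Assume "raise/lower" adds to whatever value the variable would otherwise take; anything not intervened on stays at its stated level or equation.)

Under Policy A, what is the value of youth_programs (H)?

Policy A (Z − 53, M + 41):
  B = 139
  Z = 90 − 53 = 37
  M = -16 + 5·37 (+41 from intervention) = 210
  H = 207 − 3·139 − 3·210 = -840

-840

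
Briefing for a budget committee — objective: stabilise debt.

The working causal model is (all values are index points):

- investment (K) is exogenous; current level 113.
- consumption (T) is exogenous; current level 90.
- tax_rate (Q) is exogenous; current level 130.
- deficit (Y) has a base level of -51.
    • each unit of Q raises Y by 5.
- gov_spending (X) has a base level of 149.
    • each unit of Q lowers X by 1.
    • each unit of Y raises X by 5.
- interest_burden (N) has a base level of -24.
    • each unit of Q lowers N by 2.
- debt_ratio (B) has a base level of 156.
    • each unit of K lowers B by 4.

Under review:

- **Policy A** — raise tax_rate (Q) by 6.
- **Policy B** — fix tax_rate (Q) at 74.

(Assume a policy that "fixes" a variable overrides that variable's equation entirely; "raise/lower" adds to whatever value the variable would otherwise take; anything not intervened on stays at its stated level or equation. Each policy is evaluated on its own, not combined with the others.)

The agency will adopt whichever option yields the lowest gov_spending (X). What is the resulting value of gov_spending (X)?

Policy A (Q + 6):
  Q = 130 + 6 = 136
  Y = -51 + 5·136 = 629
  X = 149 − 136 + 5·629 = 3158
Policy B (Q := 74):
  Q = 74
  Y = -51 + 5·74 = 319
  X = 149 − 74 + 5·319 = 1670
Comparing — Policy A: X=3158, Policy B: X=1670. Lowest is 1670 (Policy B).

1670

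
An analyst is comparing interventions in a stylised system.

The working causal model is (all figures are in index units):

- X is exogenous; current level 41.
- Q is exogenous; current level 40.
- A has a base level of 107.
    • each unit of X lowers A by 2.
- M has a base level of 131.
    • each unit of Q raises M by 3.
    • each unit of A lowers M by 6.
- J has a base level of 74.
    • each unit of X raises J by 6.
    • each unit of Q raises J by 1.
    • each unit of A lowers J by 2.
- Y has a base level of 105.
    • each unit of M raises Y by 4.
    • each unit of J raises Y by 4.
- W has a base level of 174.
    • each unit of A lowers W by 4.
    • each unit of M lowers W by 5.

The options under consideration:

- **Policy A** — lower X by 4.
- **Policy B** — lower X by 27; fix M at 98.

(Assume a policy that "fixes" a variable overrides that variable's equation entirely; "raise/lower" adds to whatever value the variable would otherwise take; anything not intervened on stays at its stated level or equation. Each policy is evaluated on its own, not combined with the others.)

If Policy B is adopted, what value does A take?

Policy B (X − 27, M := 98):
  X = 41 − 27 = 14
  A = 107 − 2·14 = 79

79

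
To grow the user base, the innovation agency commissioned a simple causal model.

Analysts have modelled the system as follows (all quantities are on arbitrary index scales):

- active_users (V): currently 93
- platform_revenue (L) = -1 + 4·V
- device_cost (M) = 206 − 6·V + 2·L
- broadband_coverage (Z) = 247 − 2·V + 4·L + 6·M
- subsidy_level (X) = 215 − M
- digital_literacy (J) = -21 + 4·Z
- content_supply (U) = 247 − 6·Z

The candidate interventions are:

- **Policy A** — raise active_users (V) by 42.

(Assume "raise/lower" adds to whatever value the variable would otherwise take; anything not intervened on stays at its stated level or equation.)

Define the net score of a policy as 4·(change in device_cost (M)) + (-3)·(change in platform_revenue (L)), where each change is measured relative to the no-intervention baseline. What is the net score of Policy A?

-168

Baseline:
  V = 93
  L = -1 + 4·93 = 371
  M = 206 − 6·93 + 2·371 = 390
Policy A (V + 42):
  V = 93 + 42 = 135
  L = -1 + 4·135 = 539
  M = 206 − 6·135 + 2·539 = 474
ΔM = 474 − 390 = 84; ΔL = 539 − 371 = 168
Score = 4·84 + (-3)·168 = -168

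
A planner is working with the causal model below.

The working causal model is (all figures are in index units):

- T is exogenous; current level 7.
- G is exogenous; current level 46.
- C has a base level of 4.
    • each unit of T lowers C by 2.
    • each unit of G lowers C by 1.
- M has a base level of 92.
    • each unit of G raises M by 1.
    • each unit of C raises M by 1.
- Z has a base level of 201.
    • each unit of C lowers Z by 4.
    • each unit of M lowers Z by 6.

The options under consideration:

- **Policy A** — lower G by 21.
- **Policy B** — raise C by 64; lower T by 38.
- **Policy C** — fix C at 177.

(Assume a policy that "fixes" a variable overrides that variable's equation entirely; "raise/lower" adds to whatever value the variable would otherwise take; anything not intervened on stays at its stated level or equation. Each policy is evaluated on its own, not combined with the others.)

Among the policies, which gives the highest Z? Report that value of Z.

-151

Policy A (G − 21):
  T = 7
  G = 46 − 21 = 25
  C = 4 − 2·7 − 25 = -35
  M = 92 + 25 + (-35) = 82
  Z = 201 − 4·(-35) − 6·82 = -151
Policy B (C + 64, T − 38):
  T = 7 − 38 = -31
  G = 46
  C = 4 − 2·(-31) − 46 (+64 from intervention) = 84
  M = 92 + 46 + 84 = 222
  Z = 201 − 4·84 − 6·222 = -1467
Policy C (C := 177):
  T = 7
  G = 46
  C = 177
  M = 92 + 46 + 177 = 315
  Z = 201 − 4·177 − 6·315 = -2397
Comparing — Policy A: Z=-151, Policy B: Z=-1467, Policy C: Z=-2397. Highest is -151 (Policy A).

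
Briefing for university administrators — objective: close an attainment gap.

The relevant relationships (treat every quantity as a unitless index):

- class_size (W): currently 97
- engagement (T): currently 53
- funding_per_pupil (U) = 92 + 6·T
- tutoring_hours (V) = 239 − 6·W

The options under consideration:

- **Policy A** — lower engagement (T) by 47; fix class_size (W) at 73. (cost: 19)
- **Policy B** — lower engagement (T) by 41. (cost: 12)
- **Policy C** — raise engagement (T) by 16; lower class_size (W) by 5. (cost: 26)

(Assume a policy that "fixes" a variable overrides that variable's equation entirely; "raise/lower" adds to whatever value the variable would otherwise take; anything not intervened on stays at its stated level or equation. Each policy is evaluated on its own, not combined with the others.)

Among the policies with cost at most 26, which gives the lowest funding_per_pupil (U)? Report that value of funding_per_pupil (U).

Policy A (T − 47, W := 73):
  T = 53 − 47 = 6
  U = 92 + 6·6 = 128
Policy B (T − 41):
  T = 53 − 41 = 12
  U = 92 + 6·12 = 164
Policy C (T + 16, W − 5):
  T = 53 + 16 = 69
  U = 92 + 6·69 = 506
Comparing — Policy A: U=128, Policy B: U=164, Policy C: U=506. Lowest is 128 (Policy A).

128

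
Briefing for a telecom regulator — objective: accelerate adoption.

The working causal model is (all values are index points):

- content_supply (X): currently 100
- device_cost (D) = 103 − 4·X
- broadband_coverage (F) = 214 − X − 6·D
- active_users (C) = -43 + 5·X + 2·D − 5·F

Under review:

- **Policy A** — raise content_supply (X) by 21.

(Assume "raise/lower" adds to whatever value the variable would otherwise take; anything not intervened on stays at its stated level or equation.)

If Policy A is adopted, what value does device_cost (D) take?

Policy A (X + 21):
  X = 100 + 21 = 121
  D = 103 − 4·121 = -381

-381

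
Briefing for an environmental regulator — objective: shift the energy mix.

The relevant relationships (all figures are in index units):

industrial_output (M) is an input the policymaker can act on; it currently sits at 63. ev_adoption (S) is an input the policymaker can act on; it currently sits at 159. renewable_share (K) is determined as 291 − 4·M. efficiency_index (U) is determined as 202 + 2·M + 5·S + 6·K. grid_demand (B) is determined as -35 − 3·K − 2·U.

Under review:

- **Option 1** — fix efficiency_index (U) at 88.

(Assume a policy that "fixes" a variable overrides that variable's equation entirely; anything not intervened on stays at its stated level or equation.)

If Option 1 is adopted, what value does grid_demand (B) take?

Option 1 (U := 88):
  M = 63
  S = 159
  K = 291 − 4·63 = 39
  U = 88
  B = -35 − 3·39 − 2·88 = -328

-328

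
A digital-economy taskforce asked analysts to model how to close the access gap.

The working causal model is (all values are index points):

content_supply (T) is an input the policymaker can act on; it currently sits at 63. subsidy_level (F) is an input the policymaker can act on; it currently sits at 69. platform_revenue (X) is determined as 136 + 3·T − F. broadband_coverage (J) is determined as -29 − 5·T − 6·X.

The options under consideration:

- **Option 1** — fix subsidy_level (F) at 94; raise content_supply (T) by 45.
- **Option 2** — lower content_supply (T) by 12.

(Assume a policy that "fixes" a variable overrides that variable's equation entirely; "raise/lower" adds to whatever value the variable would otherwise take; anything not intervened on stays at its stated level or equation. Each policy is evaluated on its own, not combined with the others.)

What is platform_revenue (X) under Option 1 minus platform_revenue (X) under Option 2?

146

Option 1 (F := 94, T + 45):
  T = 63 + 45 = 108
  F = 94
  X = 136 + 3·108 − 94 = 366
Option 2 (T − 12):
  T = 63 − 12 = 51
  F = 69
  X = 136 + 3·51 − 69 = 220
X: 366 − 220 = 146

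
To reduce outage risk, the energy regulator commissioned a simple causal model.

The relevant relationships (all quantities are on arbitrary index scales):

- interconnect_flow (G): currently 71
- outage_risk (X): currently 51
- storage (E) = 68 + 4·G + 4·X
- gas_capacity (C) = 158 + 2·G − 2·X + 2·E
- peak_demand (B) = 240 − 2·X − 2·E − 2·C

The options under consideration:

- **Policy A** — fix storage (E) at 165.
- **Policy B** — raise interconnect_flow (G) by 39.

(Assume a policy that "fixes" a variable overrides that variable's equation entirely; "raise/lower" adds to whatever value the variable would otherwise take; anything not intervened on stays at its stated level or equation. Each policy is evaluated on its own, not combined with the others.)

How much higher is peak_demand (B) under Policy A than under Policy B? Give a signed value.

3438

Policy A (E := 165):
  G = 71
  X = 51
  E = 165
  C = 158 + 2·71 − 2·51 + 2·165 = 528
  B = 240 − 2·51 − 2·165 − 2·528 = -1248
Policy B (G + 39):
  G = 71 + 39 = 110
  X = 51
  E = 68 + 4·110 + 4·51 = 712
  C = 158 + 2·110 − 2·51 + 2·712 = 1700
  B = 240 − 2·51 − 2·712 − 2·1700 = -4686
B: -1248 − (-4686) = 3438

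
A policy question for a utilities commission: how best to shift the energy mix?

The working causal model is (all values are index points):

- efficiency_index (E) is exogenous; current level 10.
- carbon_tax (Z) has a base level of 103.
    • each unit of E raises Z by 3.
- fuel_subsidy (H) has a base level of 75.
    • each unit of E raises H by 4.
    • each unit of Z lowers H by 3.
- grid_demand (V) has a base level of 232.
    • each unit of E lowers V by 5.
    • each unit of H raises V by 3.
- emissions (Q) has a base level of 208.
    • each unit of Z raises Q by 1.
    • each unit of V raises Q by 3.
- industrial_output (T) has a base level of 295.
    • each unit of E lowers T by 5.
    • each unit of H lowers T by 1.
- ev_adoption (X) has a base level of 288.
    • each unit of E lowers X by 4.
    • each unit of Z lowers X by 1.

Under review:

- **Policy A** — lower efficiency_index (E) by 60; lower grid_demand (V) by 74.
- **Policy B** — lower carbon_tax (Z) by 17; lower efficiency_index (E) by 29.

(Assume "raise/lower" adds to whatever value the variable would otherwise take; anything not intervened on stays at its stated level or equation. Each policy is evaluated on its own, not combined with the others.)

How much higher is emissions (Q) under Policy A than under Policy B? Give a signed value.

Policy A (E − 60, V − 74):
  E = 10 − 60 = -50
  Z = 103 + 3·(-50) = -47
  H = 75 + 4·(-50) − 3·(-47) = 16
  V = 232 − 5·(-50) + 3·16 (−74 from intervention) = 456
  Q = 208 + (-47) + 3·456 = 1529
Policy B (Z − 17, E − 29):
  E = 10 − 29 = -19
  Z = 103 + 3·(-19) (−17 from intervention) = 29
  H = 75 + 4·(-19) − 3·29 = -88
  V = 232 − 5·(-19) + 3·(-88) = 63
  Q = 208 + 29 + 3·63 = 426
Q: 1529 − 426 = 1103

1103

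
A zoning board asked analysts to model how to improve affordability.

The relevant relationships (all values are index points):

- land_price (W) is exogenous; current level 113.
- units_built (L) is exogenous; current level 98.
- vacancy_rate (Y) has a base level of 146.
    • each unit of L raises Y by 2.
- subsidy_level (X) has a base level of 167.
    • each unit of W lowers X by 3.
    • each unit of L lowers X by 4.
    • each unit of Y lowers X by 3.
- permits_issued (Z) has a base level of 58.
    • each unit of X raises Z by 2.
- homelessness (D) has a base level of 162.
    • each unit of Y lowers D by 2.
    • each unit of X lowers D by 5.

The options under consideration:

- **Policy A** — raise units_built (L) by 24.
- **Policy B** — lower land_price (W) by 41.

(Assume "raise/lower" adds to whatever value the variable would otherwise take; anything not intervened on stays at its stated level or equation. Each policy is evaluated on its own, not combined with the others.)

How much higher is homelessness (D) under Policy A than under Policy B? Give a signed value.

1719

Policy A (L + 24):
  W = 113
  L = 98 + 24 = 122
  Y = 146 + 2·122 = 390
  X = 167 − 3·113 − 4·122 − 3·390 = -1830
  D = 162 − 2·390 − 5·(-1830) = 8532
Policy B (W − 41):
  W = 113 − 41 = 72
  L = 98
  Y = 146 + 2·98 = 342
  X = 167 − 3·72 − 4·98 − 3·342 = -1467
  D = 162 − 2·342 − 5·(-1467) = 6813
D: 8532 − 6813 = 1719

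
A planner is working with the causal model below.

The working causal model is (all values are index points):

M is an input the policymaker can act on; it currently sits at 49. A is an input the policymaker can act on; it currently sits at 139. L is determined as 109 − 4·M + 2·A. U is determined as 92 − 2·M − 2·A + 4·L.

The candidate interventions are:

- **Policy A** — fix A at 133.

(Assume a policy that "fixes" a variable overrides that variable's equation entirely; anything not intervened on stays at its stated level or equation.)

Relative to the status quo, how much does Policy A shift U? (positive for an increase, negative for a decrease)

Baseline:
  M = 49
  A = 139
  L = 109 − 4·49 + 2·139 = 191
  U = 92 − 2·49 − 2·139 + 4·191 = 480
Policy A (A := 133):
  M = 49
  A = 133
  L = 109 − 4·49 + 2·133 = 179
  U = 92 − 2·49 − 2·133 + 4·179 = 444
Change in U: 444 − 480 = -36

-36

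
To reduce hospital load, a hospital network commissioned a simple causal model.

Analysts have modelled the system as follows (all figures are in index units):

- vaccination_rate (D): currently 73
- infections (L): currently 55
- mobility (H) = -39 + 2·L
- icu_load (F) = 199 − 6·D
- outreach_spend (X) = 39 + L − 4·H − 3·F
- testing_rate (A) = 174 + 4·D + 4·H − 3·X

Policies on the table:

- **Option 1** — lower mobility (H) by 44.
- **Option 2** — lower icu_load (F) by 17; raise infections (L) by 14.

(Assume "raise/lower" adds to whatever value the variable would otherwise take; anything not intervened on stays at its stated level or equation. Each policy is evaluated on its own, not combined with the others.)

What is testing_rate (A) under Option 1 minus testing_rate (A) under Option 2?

-957

Option 1 (H − 44):
  D = 73
  L = 55
  H = -39 + 2·55 (−44 from intervention) = 27
  F = 199 − 6·73 = -239
  X = 39 + 55 − 4·27 − 3·(-239) = 703
  A = 174 + 4·73 + 4·27 − 3·703 = -1535
Option 2 (F − 17, L + 14):
  D = 73
  L = 55 + 14 = 69
  H = -39 + 2·69 = 99
  F = 199 − 6·73 (−17 from intervention) = -256
  X = 39 + 69 − 4·99 − 3·(-256) = 480
  A = 174 + 4·73 + 4·99 − 3·480 = -578
A: -1535 − (-578) = -957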